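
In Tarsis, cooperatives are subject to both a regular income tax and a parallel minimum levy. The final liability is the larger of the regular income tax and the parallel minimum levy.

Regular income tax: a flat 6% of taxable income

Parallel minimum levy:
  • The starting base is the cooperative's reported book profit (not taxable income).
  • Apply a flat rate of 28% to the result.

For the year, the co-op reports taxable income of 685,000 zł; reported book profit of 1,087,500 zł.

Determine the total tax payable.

304,500 zł

Regular income tax:
  685,000 zł × 6% = 41,100 zł

Parallel minimum levy:
  Base (reported book profit): 1,087,500 zł
  1,087,500 zł × 28% = 304,500 zł

304,500 zł > 41,100 zł, so the parallel minimum levy is the binding amount.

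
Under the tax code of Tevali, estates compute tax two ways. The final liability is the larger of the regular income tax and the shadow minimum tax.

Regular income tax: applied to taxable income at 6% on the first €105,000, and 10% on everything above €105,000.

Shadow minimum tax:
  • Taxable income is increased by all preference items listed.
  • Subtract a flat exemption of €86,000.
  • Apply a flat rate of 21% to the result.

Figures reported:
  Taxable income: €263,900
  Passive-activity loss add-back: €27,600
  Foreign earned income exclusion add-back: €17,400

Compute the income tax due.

Shadow minimum tax:
  Adjusted income: €263,900 + €27,600 + €17,400 = €308,900
  Less exemption €86,000 → base €222,900
  €222,900 × 21% = €46,809

Regular income tax:
  €105,000 × 6% = €6,300
  €158,900 × 10% = €15,890
  → €22,190

€46,809 > €22,190, so the shadow minimum tax is the binding amount.

€46,809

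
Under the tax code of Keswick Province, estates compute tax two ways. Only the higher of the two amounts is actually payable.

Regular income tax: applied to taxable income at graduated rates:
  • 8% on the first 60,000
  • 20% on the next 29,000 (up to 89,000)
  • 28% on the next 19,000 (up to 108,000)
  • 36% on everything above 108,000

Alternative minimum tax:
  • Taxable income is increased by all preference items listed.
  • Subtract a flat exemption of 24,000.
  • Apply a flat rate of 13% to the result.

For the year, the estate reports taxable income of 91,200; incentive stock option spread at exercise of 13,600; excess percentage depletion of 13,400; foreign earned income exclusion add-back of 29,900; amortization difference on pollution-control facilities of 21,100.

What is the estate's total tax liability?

Regular income tax:
  60,000 × 8% = 4,800
  29,000 × 20% = 5,800
  2,200 × 28% = 616
  → 11,216

Alternative minimum tax:
  Adjusted income: 91,200 + 13,600 + 13,400 + 29,900 + 21,100 = 169,200
  Less exemption 24,000 → base 145,200
  145,200 × 13% = 18,876

18,876 > 11,216, so the alternative minimum tax is the binding amount.

18,876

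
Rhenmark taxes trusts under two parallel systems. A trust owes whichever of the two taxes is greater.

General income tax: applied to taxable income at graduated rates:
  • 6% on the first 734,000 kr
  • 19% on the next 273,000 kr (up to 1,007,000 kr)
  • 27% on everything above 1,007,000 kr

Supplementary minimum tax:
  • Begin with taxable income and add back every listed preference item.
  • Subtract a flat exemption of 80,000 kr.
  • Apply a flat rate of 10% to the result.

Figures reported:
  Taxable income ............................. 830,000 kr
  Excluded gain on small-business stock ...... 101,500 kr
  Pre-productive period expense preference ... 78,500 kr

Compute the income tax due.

Supplementary minimum tax:
  Adjusted income: 830,000 kr + 101,500 kr + 78,500 kr = 1,010,000 kr
  Less exemption 80,000 kr → base 930,000 kr
  930,000 kr × 10% = 93,000 kr

General income tax:
  734,000 kr × 6% = 44,040 kr
  96,000 kr × 19% = 18,240 kr
  → 62,280 kr

93,000 kr > 62,280 kr, so the supplementary minimum tax is the binding amount.

93,000 kr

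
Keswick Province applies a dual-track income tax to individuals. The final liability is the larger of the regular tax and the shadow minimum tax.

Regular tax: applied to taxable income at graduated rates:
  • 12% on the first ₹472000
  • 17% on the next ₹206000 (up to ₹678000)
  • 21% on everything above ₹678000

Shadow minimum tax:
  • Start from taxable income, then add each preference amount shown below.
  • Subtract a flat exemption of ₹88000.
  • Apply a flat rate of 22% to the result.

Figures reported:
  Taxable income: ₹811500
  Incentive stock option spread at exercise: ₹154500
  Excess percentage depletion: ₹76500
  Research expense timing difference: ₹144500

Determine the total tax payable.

₹241780

Regular tax:
  ₹472000 × 12% = ₹56640
  ₹206000 × 17% = ₹35020
  ₹133500 × 21% = ₹28035
  → ₹119695

Shadow minimum tax:
  Adjusted income: ₹811500 + ₹154500 + ₹76500 + ₹144500 = ₹1187000
  Less exemption ₹88000 → base ₹1099000
  ₹1099000 × 22% = ₹241780

₹241780 > ₹119695, so the shadow minimum tax is the binding amount.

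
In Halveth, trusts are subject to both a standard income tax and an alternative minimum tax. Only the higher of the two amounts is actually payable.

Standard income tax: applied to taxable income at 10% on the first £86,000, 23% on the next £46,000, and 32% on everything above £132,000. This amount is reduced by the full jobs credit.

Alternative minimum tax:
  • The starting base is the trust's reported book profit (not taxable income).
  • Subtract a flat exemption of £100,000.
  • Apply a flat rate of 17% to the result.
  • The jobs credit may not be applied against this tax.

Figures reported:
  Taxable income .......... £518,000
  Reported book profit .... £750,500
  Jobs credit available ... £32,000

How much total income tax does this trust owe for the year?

Standard income tax:
  £86,000 × 10% = £8,600
  £46,000 × 23% = £10,580
  £386,000 × 32% = £123,520
  → £142,700
  Less jobs credit £32,000 → £110,700

Alternative minimum tax:
  Base (reported book profit): £750,500
  Less exemption £100,000 → base £650,500
  £650,500 × 17% = £110,585

£110,700 > £110,585, so the standard income tax governs.

£110,700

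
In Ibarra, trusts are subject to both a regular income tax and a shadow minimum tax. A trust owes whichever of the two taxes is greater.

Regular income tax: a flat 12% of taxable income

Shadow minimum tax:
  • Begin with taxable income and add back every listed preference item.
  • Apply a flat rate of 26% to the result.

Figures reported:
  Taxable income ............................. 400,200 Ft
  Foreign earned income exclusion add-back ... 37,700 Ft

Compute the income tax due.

113,854 Ft

Regular income tax:
  400,200 Ft × 12% = 48,024 Ft

Shadow minimum tax:
  Adjusted income: 400,200 Ft + 37,700 Ft = 437,900 Ft
  437,900 Ft × 26% = 113,854 Ft

113,854 Ft > 48,024 Ft, so the shadow minimum tax is the binding amount.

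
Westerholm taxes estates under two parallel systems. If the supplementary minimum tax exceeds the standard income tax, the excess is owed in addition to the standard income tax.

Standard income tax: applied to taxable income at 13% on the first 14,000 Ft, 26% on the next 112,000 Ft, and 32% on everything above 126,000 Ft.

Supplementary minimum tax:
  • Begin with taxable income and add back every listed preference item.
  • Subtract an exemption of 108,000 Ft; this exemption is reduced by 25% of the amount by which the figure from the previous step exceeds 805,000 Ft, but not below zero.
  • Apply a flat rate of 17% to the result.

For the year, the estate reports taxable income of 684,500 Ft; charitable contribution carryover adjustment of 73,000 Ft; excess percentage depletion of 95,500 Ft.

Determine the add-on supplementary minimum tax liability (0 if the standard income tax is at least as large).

0 Ft

Supplementary minimum tax:
  Adjusted income: 684,500 Ft + 73,000 Ft + 95,500 Ft = 853,000 Ft
  Exemption: 108,000 Ft − 25% × (853,000 Ft − 805,000 Ft) = 108,000 Ft − 12,000 Ft = 96,000 Ft
  Base: 853,000 Ft − 96,000 Ft = 757,000 Ft
  757,000 Ft × 17% = 128,690 Ft

Standard income tax:
  14,000 Ft × 13% = 1,820 Ft
  112,000 Ft × 26% = 29,120 Ft
  558,500 Ft × 32% = 178,720 Ft
  → 209,660 Ft

128,690 Ft ≤ 209,660 Ft, so no add-on is due.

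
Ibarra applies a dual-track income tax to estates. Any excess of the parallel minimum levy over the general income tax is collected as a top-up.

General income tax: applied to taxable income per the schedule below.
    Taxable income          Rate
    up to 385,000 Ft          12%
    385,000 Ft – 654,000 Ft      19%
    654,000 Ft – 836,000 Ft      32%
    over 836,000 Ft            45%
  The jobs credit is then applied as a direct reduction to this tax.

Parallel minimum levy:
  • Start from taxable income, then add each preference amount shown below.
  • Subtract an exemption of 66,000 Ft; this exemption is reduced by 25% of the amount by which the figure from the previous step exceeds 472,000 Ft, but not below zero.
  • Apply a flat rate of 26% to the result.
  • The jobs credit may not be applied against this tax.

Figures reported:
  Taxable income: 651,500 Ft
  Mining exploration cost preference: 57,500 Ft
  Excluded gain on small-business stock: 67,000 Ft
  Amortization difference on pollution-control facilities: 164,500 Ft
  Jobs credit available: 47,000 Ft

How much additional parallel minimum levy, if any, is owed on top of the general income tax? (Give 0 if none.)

194,695 Ft

General income tax:
  385,000 Ft × 12% = 46,200 Ft
  266,500 Ft × 19% = 50,635 Ft
  → 96,835 Ft
  Less jobs credit 47,000 Ft → 49,835 Ft

Parallel minimum levy:
  Adjusted income: 651,500 Ft + 57,500 Ft + 67,000 Ft + 164,500 Ft = 940,500 Ft
  Exemption: 25% × (940,500 Ft − 472,000 Ft) = 117,125 Ft ≥ 66,000 Ft, so the exemption is fully phased out
  Base: 940,500 Ft − 0 Ft = 940,500 Ft
  940,500 Ft × 26% = 244,530 Ft

Excess of parallel minimum levy over general income tax: 244,530 Ft − 49,835 Ft = 194,695 Ft.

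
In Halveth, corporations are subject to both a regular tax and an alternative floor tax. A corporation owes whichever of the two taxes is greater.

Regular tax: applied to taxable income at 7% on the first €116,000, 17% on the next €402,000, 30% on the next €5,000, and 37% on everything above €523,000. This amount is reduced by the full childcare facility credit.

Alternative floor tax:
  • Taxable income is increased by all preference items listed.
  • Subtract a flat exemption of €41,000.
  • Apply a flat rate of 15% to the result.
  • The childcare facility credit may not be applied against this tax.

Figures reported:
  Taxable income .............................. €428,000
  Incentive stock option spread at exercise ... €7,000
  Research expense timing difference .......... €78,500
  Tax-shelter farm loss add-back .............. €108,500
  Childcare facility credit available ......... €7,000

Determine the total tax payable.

€87,150

Regular tax:
  €116,000 × 7% = €8,120
  €312,000 × 17% = €53,040
  → €61,160
  Less childcare facility credit €7,000 → €54,160

Alternative floor tax:
  Adjusted income: €428,000 + €7,000 + €78,500 + €108,500 = €622,000
  Less exemption €41,000 → base €581,000
  €581,000 × 15% = €87,150

€87,150 > €54,160, so the alternative floor tax is the binding amount.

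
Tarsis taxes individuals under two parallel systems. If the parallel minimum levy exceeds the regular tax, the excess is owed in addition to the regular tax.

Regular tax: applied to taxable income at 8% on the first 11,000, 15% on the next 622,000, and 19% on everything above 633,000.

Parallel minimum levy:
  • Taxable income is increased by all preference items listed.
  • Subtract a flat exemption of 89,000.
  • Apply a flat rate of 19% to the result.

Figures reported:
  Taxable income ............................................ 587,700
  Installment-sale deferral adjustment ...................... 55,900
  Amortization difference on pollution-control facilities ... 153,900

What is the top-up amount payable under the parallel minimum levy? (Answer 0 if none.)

47,230

Regular tax:
  11,000 × 8% = 880
  576,700 × 15% = 86,505
  → 87,385

Parallel minimum levy:
  Adjusted income: 587,700 + 55,900 + 153,900 = 797,500
  Less exemption 89,000 → base 708,500
  708,500 × 19% = 134,615

Excess of parallel minimum levy over regular tax: 134,615 − 87,385 = 47,230.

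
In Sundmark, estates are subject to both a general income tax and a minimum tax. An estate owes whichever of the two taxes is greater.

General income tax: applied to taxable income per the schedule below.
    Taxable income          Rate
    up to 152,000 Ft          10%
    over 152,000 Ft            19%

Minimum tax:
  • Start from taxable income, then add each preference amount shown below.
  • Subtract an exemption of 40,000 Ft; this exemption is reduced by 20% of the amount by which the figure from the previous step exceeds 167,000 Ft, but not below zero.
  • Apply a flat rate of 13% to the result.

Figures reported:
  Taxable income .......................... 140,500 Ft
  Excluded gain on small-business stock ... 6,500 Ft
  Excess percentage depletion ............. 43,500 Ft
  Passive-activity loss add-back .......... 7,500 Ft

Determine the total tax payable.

21,346 Ft

General income tax:
  140,500 Ft × 10% = 14,050 Ft

Minimum tax:
  Adjusted income: 140,500 Ft + 6,500 Ft + 43,500 Ft + 7,500 Ft = 198,000 Ft
  Exemption: 40,000 Ft − 20% × (198,000 Ft − 167,000 Ft) = 40,000 Ft − 6,200 Ft = 33,800 Ft
  Base: 198,000 Ft − 33,800 Ft = 164,200 Ft
  164,200 Ft × 13% = 21,346 Ft

21,346 Ft > 14,050 Ft, so the minimum tax is the binding amount.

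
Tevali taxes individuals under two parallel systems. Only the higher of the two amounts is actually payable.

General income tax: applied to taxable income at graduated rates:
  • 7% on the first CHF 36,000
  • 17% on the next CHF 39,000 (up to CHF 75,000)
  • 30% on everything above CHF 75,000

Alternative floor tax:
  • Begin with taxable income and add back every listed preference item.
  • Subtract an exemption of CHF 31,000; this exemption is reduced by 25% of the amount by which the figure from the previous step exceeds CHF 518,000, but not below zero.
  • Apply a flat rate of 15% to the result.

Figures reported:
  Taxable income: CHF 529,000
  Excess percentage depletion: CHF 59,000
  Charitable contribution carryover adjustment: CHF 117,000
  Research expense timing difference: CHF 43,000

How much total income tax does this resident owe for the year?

CHF 145,350

Alternative floor tax:
  Adjusted income: CHF 529,000 + CHF 59,000 + CHF 117,000 + CHF 43,000 = CHF 748,000
  Exemption: 25% × (CHF 748,000 − CHF 518,000) = CHF 57,500 ≥ CHF 31,000, so the exemption is fully phased out
  Base: CHF 748,000 − CHF 0 = CHF 748,000
  CHF 748,000 × 15% = CHF 112,200

General income tax:
  CHF 36,000 × 7% = CHF 2,520
  CHF 39,000 × 17% = CHF 6,630
  CHF 454,000 × 30% = CHF 136,200
  → CHF 145,350

CHF 145,350 > CHF 112,200, so the general income tax governs.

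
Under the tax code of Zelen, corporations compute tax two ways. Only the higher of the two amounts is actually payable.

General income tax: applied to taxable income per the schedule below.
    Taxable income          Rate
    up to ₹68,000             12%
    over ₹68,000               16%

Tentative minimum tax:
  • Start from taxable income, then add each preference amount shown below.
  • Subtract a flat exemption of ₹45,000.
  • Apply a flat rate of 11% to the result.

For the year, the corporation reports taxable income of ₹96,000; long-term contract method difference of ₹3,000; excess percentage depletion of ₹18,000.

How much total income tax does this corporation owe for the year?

Tentative minimum tax:
  Adjusted income: ₹96,000 + ₹3,000 + ₹18,000 = ₹117,000
  Less exemption ₹45,000 → base ₹72,000
  ₹72,000 × 11% = ₹7,920

General income tax:
  ₹68,000 × 12% = ₹8,160
  ₹28,000 × 16% = ₹4,480
  → ₹12,640

₹12,640 > ₹7,920, so the general income tax governs.

₹12,640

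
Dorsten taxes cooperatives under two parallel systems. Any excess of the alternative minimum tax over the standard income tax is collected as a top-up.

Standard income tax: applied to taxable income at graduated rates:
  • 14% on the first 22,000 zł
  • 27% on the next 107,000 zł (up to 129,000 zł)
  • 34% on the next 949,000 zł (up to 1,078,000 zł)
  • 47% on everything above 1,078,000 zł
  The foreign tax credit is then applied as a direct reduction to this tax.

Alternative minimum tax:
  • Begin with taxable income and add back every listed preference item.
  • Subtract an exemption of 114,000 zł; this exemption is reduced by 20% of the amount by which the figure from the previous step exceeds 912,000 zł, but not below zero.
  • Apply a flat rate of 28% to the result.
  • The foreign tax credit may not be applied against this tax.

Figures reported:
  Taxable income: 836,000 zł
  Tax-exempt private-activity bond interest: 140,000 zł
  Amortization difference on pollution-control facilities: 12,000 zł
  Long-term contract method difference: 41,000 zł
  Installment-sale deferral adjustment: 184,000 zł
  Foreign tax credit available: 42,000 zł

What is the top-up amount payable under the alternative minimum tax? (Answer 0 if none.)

94,226 zł

Alternative minimum tax:
  Adjusted income: 836,000 zł + 140,000 zł + 12,000 zł + 41,000 zł + 184,000 zł = 1,213,000 zł
  Exemption: 114,000 zł − 20% × (1,213,000 zł − 912,000 zł) = 114,000 zł − 60,200 zł = 53,800 zł
  Base: 1,213,000 zł − 53,800 zł = 1,159,200 zł
  1,159,200 zł × 28% = 324,576 zł

Standard income tax:
  22,000 zł × 14% = 3,080 zł
  107,000 zł × 27% = 28,890 zł
  707,000 zł × 34% = 240,380 zł
  → 272,350 zł
  Less foreign tax credit 42,000 zł → 230,350 zł

Excess of alternative minimum tax over standard income tax: 324,576 zł − 230,350 zł = 94,226 zł.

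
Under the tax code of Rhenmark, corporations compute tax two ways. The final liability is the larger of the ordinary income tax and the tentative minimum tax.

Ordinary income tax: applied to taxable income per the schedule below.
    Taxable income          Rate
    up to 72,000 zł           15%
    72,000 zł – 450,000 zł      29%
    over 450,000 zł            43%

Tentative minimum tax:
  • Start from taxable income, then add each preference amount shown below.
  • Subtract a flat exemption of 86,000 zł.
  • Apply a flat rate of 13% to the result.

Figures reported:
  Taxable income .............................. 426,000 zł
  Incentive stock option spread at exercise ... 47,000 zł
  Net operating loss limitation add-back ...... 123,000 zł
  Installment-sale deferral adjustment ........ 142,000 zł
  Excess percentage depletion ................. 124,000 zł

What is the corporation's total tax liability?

Ordinary income tax:
  72,000 zł × 15% = 10,800 zł
  354,000 zł × 29% = 102,660 zł
  → 113,460 zł

Tentative minimum tax:
  Adjusted income: 426,000 zł + 47,000 zł + 123,000 zł + 142,000 zł + 124,000 zł = 862,000 zł
  Less exemption 86,000 zł → base 776,000 zł
  776,000 zł × 13% = 100,880 zł

113,460 zł > 100,880 zł, so the ordinary income tax governs.

113,460 zł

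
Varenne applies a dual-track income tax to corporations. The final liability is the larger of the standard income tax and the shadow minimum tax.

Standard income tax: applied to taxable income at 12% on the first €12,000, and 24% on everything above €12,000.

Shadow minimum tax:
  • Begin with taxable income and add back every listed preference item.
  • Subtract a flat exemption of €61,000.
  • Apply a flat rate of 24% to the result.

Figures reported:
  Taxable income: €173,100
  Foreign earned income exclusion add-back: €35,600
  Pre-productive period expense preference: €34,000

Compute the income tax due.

€43,608

Standard income tax:
  €12,000 × 12% = €1,440
  €161,100 × 24% = €38,664
  → €40,104

Shadow minimum tax:
  Adjusted income: €173,100 + €35,600 + €34,000 = €242,700
  Less exemption €61,000 → base €181,700
  €181,700 × 24% = €43,608

€43,608 > €40,104, so the shadow minimum tax is the binding amount.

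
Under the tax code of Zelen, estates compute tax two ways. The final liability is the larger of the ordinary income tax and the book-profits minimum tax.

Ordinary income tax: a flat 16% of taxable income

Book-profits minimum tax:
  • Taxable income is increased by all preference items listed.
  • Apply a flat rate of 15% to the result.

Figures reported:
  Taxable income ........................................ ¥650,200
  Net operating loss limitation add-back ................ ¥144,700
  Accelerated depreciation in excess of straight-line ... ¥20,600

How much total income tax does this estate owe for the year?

¥122,325

Book-profits minimum tax:
  Adjusted income: ¥650,200 + ¥144,700 + ¥20,600 = ¥815,500
  ¥815,500 × 15% = ¥122,325

Ordinary income tax:
  ¥650,200 × 16% = ¥104,032

¥122,325 > ¥104,032, so the book-profits minimum tax is the binding amount.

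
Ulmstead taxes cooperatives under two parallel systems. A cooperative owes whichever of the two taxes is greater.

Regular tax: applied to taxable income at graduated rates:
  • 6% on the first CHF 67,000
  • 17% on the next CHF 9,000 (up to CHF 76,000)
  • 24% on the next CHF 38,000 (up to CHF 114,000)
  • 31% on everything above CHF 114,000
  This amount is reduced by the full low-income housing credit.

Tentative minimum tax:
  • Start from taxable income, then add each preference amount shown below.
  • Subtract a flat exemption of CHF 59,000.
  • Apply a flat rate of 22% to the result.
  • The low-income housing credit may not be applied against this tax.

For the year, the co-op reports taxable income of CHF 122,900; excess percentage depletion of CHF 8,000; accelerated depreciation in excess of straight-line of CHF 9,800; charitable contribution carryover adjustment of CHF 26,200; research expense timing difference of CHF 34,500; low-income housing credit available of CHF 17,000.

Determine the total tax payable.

Regular tax:
  CHF 67,000 × 6% = CHF 4,020
  CHF 9,000 × 17% = CHF 1,530
  CHF 38,000 × 24% = CHF 9,120
  CHF 8,900 × 31% = CHF 2,759
  → CHF 17,429
  Less low-income housing credit CHF 17,000 → CHF 429

Tentative minimum tax:
  Adjusted income: CHF 122,900 + CHF 8,000 + CHF 9,800 + CHF 26,200 + CHF 34,500 = CHF 201,400
  Less exemption CHF 59,000 → base CHF 142,400
  CHF 142,400 × 22% = CHF 31,328

CHF 31,328 > CHF 429, so the tentative minimum tax is the binding amount.

CHF 31,328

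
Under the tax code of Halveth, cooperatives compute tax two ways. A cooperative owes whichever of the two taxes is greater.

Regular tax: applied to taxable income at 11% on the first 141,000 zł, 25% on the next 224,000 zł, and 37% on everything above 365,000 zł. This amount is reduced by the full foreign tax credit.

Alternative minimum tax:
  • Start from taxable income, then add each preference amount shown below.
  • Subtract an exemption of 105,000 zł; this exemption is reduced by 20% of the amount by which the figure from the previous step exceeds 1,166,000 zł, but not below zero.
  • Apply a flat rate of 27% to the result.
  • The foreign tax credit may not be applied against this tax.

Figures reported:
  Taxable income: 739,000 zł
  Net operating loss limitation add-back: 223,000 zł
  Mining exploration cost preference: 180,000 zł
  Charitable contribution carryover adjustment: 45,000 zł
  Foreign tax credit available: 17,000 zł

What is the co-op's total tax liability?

293,274 zł

Regular tax:
  141,000 zł × 11% = 15,510 zł
  224,000 zł × 25% = 56,000 zł
  374,000 zł × 37% = 138,380 zł
  → 209,890 zł
  Less foreign tax credit 17,000 zł → 192,890 zł

Alternative minimum tax:
  Adjusted income: 739,000 zł + 223,000 zł + 180,000 zł + 45,000 zł = 1,187,000 zł
  Exemption: 105,000 zł − 20% × (1,187,000 zł − 1,166,000 zł) = 105,000 zł − 4,200 zł = 100,800 zł
  Base: 1,187,000 zł − 100,800 zł = 1,086,200 zł
  1,086,200 zł × 27% = 293,274 zł

293,274 zł > 192,890 zł, so the alternative minimum tax is the binding amount.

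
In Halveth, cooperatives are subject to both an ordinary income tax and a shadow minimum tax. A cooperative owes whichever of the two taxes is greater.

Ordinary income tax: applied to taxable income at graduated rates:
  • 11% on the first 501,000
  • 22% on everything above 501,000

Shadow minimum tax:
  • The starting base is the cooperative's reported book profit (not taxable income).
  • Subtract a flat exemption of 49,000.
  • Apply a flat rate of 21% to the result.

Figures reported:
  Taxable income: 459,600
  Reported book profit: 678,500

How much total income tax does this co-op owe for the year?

Shadow minimum tax:
  Base (reported book profit): 678,500
  Less exemption 49,000 → base 629,500
  629,500 × 21% = 132,195

Ordinary income tax:
  459,600 × 11% = 50,556

132,195 > 50,556, so the shadow minimum tax is the binding amount.

132,195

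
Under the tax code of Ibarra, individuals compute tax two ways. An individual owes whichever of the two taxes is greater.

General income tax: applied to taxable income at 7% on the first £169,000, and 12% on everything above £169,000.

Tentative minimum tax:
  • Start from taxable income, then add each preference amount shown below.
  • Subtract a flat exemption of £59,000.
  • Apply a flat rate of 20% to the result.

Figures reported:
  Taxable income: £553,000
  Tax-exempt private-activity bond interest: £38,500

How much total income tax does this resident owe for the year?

Tentative minimum tax:
  Adjusted income: £553,000 + £38,500 = £591,500
  Less exemption £59,000 → base £532,500
  £532,500 × 20% = £106,500

General income tax:
  £169,000 × 7% = £11,830
  £384,000 × 12% = £46,080
  → £57,910

£106,500 > £57,910, so the tentative minimum tax is the binding amount.

£106,500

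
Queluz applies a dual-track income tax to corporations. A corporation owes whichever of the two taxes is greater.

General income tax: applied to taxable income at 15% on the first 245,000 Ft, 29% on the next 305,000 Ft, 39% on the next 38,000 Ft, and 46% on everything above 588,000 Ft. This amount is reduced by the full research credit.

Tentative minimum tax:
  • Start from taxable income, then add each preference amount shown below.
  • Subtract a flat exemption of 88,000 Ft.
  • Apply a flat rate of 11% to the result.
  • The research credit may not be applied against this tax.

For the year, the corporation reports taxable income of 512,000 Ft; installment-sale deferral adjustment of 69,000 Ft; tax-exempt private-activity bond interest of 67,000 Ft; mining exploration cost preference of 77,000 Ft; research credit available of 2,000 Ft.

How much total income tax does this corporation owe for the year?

Tentative minimum tax:
  Adjusted income: 512,000 Ft + 69,000 Ft + 67,000 Ft + 77,000 Ft = 725,000 Ft
  Less exemption 88,000 Ft → base 637,000 Ft
  637,000 Ft × 11% = 70,070 Ft

General income tax:
  245,000 Ft × 15% = 36,750 Ft
  267,000 Ft × 29% = 77,430 Ft
  → 114,180 Ft
  Less research credit 2,000 Ft → 112,180 Ft

112,180 Ft > 70,070 Ft, so the general income tax governs.

112,180 Ft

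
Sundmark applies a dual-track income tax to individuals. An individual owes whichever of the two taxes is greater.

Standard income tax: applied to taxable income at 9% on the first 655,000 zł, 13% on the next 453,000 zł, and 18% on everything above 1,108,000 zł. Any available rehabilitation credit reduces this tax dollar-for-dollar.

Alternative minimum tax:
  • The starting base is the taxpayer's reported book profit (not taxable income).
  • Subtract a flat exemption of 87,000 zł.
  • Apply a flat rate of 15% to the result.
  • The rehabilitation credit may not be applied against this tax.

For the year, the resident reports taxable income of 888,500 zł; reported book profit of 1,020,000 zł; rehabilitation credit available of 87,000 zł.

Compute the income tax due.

Standard income tax:
  655,000 zł × 9% = 58,950 zł
  233,500 zł × 13% = 30,355 zł
  → 89,305 zł
  Less rehabilitation credit 87,000 zł → 2,305 zł

Alternative minimum tax:
  Base (reported book profit): 1,020,000 zł
  Less exemption 87,000 zł → base 933,000 zł
  933,000 zł × 15% = 139,950 zł

139,950 zł > 2,305 zł, so the alternative minimum tax is the binding amount.

139,950 zł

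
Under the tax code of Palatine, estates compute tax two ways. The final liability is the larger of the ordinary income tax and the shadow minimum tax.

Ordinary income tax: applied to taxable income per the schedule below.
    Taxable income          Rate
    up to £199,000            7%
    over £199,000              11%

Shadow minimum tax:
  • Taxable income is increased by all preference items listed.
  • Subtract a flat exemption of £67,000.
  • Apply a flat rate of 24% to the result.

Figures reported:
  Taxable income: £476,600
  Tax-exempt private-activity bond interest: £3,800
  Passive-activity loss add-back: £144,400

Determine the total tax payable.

£133,872

Ordinary income tax:
  £199,000 × 7% = £13,930
  £277,600 × 11% = £30,536
  → £44,466

Shadow minimum tax:
  Adjusted income: £476,600 + £3,800 + £144,400 = £624,800
  Less exemption £67,000 → base £557,800
  £557,800 × 24% = £133,872

£133,872 > £44,466, so the shadow minimum tax is the binding amount.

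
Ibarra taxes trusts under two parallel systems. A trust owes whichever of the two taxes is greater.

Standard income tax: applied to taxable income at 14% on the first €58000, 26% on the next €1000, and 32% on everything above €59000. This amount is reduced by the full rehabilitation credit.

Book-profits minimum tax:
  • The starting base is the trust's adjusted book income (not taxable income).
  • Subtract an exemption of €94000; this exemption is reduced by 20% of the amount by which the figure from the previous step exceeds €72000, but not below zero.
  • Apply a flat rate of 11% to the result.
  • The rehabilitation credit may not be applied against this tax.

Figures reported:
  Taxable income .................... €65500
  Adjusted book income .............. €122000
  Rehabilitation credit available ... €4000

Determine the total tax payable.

Standard income tax:
  €58000 × 14% = €8120
  €1000 × 26% = €260
  €6500 × 32% = €2080
  → €10460
  Less rehabilitation credit €4000 → €6460

Book-profits minimum tax:
  Base (adjusted book income): €122000
  Exemption: €94000 − 20% × (€122000 − €72000) = €94000 − €10000 = €84000
  Base: €122000 − €84000 = €38000
  €38000 × 11% = €4180

€6460 > €4180, so the standard income tax governs.

€6460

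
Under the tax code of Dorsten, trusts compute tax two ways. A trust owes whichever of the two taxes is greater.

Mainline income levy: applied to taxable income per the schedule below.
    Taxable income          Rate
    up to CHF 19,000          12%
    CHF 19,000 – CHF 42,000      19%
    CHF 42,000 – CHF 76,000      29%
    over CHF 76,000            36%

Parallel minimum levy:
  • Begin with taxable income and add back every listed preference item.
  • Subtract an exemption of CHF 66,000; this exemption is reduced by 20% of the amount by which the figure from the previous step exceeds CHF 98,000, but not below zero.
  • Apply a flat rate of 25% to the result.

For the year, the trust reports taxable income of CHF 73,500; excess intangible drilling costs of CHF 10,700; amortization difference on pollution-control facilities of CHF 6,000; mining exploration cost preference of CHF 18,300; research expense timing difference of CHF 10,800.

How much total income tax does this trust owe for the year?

Mainline income levy:
  CHF 19,000 × 12% = CHF 2,280
  CHF 23,000 × 19% = CHF 4,370
  CHF 31,500 × 29% = CHF 9,135
  → CHF 15,785

Parallel minimum levy:
  Adjusted income: CHF 73,500 + CHF 10,700 + CHF 6,000 + CHF 18,300 + CHF 10,800 = CHF 119,300
  Exemption: CHF 66,000 − 20% × (CHF 119,300 − CHF 98,000) = CHF 66,000 − CHF 4,260 = CHF 61,740
  Base: CHF 119,300 − CHF 61,740 = CHF 57,560
  CHF 57,560 × 25% = CHF 14,390

CHF 15,785 > CHF 14,390, so the mainline income levy governs.

CHF 15,785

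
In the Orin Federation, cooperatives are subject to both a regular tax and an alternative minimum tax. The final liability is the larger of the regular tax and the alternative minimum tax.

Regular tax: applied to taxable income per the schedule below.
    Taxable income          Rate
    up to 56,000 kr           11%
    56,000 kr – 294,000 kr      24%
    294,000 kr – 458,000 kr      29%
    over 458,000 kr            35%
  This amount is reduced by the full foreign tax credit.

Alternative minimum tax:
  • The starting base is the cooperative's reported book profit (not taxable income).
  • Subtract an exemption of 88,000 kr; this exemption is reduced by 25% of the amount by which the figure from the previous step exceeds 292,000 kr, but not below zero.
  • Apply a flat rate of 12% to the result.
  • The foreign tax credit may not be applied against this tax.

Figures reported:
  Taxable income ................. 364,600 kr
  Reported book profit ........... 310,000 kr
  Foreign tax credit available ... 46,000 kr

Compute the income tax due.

Alternative minimum tax:
  Base (reported book profit): 310,000 kr
  Exemption: 88,000 kr − 25% × (310,000 kr − 292,000 kr) = 88,000 kr − 4,500 kr = 83,500 kr
  Base: 310,000 kr − 83,500 kr = 226,500 kr
  226,500 kr × 12% = 27,180 kr

Regular tax:
  56,000 kr × 11% = 6,160 kr
  238,000 kr × 24% = 57,120 kr
  70,600 kr × 29% = 20,474 kr
  → 83,754 kr
  Less foreign tax credit 46,000 kr → 37,754 kr

37,754 kr > 27,180 kr, so the regular tax governs.

37,754 kr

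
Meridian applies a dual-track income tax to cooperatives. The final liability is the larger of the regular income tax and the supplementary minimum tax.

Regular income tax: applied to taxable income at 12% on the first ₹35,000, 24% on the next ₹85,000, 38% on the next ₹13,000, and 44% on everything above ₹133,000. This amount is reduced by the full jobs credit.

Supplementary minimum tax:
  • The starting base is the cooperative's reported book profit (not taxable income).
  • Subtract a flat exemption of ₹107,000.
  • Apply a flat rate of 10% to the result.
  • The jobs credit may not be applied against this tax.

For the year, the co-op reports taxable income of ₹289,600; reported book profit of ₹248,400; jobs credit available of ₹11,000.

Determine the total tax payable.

₹87,444

Supplementary minimum tax:
  Base (reported book profit): ₹248,400
  Less exemption ₹107,000 → base ₹141,400
  ₹141,400 × 10% = ₹14,140

Regular income tax:
  ₹35,000 × 12% = ₹4,200
  ₹85,000 × 24% = ₹20,400
  ₹13,000 × 38% = ₹4,940
  ₹156,600 × 44% = ₹68,904
  → ₹98,444
  Less jobs credit ₹11,000 → ₹87,444

₹87,444 > ₹14,140, so the regular income tax governs.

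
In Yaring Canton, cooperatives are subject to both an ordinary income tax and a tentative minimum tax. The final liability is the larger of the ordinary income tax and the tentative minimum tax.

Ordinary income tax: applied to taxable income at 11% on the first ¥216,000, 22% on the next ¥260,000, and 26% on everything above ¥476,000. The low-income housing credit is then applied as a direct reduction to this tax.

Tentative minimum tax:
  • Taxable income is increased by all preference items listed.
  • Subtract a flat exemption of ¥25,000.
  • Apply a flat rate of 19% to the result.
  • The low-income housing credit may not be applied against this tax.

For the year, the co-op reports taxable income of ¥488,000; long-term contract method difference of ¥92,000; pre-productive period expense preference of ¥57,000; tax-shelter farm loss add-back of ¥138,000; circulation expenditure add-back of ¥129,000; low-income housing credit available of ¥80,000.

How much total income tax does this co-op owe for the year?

¥167,010

Ordinary income tax:
  ¥216,000 × 11% = ¥23,760
  ¥260,000 × 22% = ¥57,200
  ¥12,000 × 26% = ¥3,120
  → ¥84,080
  Less low-income housing credit ¥80,000 → ¥4,080

Tentative minimum tax:
  Adjusted income: ¥488,000 + ¥92,000 + ¥57,000 + ¥138,000 + ¥129,000 = ¥904,000
  Less exemption ¥25,000 → base ¥879,000
  ¥879,000 × 19% = ¥167,010

¥167,010 > ¥4,080, so the tentative minimum tax is the binding amount.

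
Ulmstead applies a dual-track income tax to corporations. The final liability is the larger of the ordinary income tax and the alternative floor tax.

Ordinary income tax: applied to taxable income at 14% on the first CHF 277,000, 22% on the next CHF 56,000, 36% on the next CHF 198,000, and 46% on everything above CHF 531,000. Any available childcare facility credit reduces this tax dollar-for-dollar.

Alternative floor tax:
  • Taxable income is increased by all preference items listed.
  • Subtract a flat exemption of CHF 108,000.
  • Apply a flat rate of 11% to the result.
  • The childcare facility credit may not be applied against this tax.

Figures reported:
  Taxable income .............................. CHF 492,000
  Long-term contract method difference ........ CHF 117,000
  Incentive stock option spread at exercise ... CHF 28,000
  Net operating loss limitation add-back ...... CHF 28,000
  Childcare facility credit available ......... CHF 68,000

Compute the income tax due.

Alternative floor tax:
  Adjusted income: CHF 492,000 + CHF 117,000 + CHF 28,000 + CHF 28,000 = CHF 665,000
  Less exemption CHF 108,000 → base CHF 557,000
  CHF 557,000 × 11% = CHF 61,270

Ordinary income tax:
  CHF 277,000 × 14% = CHF 38,780
  CHF 56,000 × 22% = CHF 12,320
  CHF 159,000 × 36% = CHF 57,240
  → CHF 108,340
  Less childcare facility credit CHF 68,000 → CHF 40,340

CHF 61,270 > CHF 40,340, so the alternative floor tax is the binding amount.

CHF 61,270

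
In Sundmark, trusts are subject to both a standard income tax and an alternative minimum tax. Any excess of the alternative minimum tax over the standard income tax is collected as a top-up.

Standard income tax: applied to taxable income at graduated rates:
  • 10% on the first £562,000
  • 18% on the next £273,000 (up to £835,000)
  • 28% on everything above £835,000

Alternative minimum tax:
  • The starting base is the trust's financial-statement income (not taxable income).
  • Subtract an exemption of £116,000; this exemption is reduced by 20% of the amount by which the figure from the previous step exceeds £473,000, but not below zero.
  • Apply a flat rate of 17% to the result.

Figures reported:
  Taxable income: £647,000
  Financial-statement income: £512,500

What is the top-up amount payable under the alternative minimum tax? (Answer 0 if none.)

£0

Standard income tax:
  £562,000 × 10% = £56,200
  £85,000 × 18% = £15,300
  → £71,500

Alternative minimum tax:
  Base (financial-statement income): £512,500
  Exemption: £116,000 − 20% × (£512,500 − £473,000) = £116,000 − £7,900 = £108,100
  Base: £512,500 − £108,100 = £404,400
  £404,400 × 17% = £68,748

£68,748 ≤ £71,500, so no add-on is due.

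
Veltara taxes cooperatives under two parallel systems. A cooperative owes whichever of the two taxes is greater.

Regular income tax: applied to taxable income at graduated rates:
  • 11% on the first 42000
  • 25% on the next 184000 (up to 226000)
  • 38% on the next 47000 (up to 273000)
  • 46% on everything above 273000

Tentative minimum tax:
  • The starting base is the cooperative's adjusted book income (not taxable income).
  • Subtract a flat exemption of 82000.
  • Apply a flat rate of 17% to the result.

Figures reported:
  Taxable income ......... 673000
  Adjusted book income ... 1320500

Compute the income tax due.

252480

Tentative minimum tax:
  Base (adjusted book income): 1320500
  Less exemption 82000 → base 1238500
  1238500 × 17% = 210545

Regular income tax:
  42000 × 11% = 4620
  184000 × 25% = 46000
  47000 × 38% = 17860
  400000 × 46% = 184000
  → 252480

252480 > 210545, so the regular income tax governs.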